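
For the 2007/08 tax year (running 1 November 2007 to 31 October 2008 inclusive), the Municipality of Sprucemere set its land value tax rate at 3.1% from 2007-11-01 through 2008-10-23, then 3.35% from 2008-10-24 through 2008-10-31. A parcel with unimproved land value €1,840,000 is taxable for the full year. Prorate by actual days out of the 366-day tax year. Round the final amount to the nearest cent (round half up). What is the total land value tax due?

2007-11-01 to 2008-10-23: 358 days at 3.1% → €1,840,000 × 3.1% × 358/366 = €55,793.2240
2008-10-24 to 2008-10-31: 8 days at 3.35% → €1,840,000 × 3.35% × 8/366 = €1,347.3224
Total = €57,140.5464

€57,140.55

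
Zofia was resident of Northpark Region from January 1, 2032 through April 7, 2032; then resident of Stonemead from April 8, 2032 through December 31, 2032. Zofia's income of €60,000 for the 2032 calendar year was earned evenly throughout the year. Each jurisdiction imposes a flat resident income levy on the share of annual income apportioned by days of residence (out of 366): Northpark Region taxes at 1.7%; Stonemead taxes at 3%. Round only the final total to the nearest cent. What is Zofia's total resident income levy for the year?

Northpark Region, January 1 – April 7, 2032: 98 days → €60,000 × 1.7% × 98/366 = €273.1148
Stonemead, April 8 – December 31, 2032: 268 days → €60,000 × 3% × 268/366 = €1,318.0328
Total = €1,591.1475

€1,591.15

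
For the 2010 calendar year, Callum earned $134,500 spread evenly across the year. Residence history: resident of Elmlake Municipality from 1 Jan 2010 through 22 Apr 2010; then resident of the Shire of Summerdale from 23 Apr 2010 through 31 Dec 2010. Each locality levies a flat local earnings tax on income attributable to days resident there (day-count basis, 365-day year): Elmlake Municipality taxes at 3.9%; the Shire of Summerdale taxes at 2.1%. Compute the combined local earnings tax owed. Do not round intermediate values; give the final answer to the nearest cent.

$3,567.38

Elmlake Municipality, 1 Jan – 22 Apr 2010: 112 days → $134,500 × 3.9% × 112/365 = $1,609.5781
The Shire of Summerdale, 23 Apr – 31 Dec 2010: 253 days → $134,500 × 2.1% × 253/365 = $1,957.8041
Total = $3,567.3822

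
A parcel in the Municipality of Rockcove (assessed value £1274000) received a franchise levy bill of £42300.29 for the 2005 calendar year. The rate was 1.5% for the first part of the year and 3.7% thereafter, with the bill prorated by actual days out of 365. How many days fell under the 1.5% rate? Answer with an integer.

Let d = days at the first rate; then 365 − d days at the second rate.
£1274000 × [1.5%·d + 3.7%·(365−d)] / 365 = £42300.29
Solving gives d = 63, so the new rate took effect on March 5, 2005.

63 days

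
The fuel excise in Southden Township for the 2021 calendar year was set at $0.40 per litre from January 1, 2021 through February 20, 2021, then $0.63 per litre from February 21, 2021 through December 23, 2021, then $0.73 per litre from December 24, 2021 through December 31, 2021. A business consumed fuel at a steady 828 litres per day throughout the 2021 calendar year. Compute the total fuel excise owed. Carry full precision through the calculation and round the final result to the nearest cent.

January 1 – February 20, 2021: 51 days × 828 litres/day = 42,228 litres at $0.40/litre → $16891.20
February 21 – December 23, 2021: 306 days × 828 litres/day = 253,368 litres at $0.63/litre → $159621.84
December 24 – December 31, 2021: 8 days × 828 litres/day = 6,624 litres at $0.73/litre → $4835.52

$181348.56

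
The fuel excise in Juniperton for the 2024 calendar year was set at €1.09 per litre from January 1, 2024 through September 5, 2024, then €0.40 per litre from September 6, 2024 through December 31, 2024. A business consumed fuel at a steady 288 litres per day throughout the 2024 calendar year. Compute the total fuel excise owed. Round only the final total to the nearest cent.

January 1 – September 5, 2024: 249 days × 288 litres/day = 71,712 litres at €1.09/litre → €78,166.08
September 6 – December 31, 2024: 117 days × 288 litres/day = 33,696 litres at €0.40/litre → €13,478.40

€91,644.48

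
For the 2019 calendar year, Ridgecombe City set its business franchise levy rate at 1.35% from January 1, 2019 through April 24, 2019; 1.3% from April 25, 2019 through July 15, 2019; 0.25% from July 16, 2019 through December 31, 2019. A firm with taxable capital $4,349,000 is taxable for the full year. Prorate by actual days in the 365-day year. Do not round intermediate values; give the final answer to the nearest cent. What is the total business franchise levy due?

January 1 – April 24, 2019: 114 days at 1.35% → $4,349,000 × 1.35% × 114/365 = $18,337.2904
April 25 – July 15, 2019: 82 days at 1.3% → $4,349,000 × 1.3% × 82/365 = $12,701.4630
July 16 – December 31, 2019: 169 days at 0.25% → $4,349,000 × 0.25% × 169/365 = $5,034.1164
Total = $36,072.8699

$36,072.87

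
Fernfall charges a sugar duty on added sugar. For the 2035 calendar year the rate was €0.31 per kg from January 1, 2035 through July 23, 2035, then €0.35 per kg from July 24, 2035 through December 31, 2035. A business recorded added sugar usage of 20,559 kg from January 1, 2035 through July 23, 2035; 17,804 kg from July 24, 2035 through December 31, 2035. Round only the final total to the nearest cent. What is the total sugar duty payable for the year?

€12,604.69

January 1 – July 23, 2035: 20,559 kg at €0.31/kg → €6,373.29
July 24 – December 31, 2035: 17,804 kg at €0.35/kg → €6,231.40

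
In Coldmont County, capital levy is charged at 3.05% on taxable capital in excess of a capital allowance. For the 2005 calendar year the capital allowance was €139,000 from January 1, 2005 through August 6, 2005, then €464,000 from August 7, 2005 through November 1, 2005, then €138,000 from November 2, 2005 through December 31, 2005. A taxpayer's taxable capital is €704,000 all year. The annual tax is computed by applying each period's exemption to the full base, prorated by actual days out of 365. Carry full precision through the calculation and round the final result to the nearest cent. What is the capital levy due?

€14,874.81

January 1 – August 6, 2005: 218 days, exemption €139,000 → (€704,000 − €139,000) × 3.05% × 218/365 = €10,292.2877
August 7 – November 1, 2005: 87 days, exemption €464,000 → (€704,000 − €464,000) × 3.05% × 87/365 = €1,744.7671
November 2 – December 31, 2005: 60 days, exemption €138,000 → (€704,000 − €138,000) × 3.05% × 60/365 = €2,837.7534
Total = €14,874.8082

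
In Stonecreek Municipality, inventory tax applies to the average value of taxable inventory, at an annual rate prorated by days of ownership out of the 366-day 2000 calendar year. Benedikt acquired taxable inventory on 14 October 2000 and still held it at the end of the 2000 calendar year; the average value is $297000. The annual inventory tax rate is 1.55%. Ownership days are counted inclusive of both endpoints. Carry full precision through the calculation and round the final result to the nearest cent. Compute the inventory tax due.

$993.65

Days held (14 October – 31 December 2000): 79 out of 366
Tax = $297000 × 1.55% × 79/366 = $993.6516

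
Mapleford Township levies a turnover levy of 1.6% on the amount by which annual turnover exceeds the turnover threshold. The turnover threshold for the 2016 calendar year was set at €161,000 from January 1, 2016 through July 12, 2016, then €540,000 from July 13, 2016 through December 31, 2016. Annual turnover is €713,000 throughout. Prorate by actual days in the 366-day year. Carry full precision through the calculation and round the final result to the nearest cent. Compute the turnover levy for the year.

€5,982.25

January 1 – July 12, 2016: 194 days, exemption €161,000 → (€713,000 − €161,000) × 1.6% × 194/366 = €4,681.4426
July 13 – December 31, 2016: 172 days, exemption €540,000 → (€713,000 − €540,000) × 1.6% × 172/366 = €1,300.8087
Total = €5,982.2514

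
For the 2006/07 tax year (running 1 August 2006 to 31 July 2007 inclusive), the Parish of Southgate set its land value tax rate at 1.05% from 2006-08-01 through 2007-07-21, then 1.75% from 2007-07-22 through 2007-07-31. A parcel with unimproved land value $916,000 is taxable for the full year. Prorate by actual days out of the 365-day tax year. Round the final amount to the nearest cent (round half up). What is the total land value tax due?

2006-08-01 to 2007-07-21: 355 days at 1.05% → $916,000 × 1.05% × 355/365 = $9,354.4932
2007-07-22 to 2007-07-31: 10 days at 1.75% → $916,000 × 1.75% × 10/365 = $439.1781
Total = $9,793.6712

$9,793.67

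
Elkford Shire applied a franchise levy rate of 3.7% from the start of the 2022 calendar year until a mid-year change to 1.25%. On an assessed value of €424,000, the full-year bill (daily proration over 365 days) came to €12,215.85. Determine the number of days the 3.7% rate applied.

243 days

Let d = days at the first rate; then 365 − d days at the second rate.
€424,000 × [3.7%·d + 1.25%·(365−d)] / 365 = €12,215.85
Solving gives d = 243, so the new rate took effect on 1 September 2022.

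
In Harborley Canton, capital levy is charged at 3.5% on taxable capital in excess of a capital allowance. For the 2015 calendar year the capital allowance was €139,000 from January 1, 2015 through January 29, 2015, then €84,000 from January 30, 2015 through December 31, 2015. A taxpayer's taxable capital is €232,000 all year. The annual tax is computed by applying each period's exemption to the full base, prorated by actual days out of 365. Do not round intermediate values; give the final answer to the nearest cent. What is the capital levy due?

January 1 – January 29, 2015: 29 days, exemption €139,000 → (€232,000 − €139,000) × 3.5% × 29/365 = €258.6164
January 30 – December 31, 2015: 336 days, exemption €84,000 → (€232,000 − €84,000) × 3.5% × 336/365 = €4,768.4384
Total = €5,027.0548

€5,027.05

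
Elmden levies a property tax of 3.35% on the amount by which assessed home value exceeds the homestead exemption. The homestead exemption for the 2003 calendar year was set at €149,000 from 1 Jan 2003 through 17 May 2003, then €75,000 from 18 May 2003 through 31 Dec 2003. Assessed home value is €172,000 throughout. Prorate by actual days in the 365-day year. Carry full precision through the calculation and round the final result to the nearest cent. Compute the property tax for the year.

1 Jan – 17 May 2003: 137 days, exemption €149,000 → (€172,000 − €149,000) × 3.35% × 137/365 = €289.2014
18 May – 31 Dec 2003: 228 days, exemption €75,000 → (€172,000 − €75,000) × 3.35% × 228/365 = €2,029.8247
Total = €2,319.0260

€2,319.03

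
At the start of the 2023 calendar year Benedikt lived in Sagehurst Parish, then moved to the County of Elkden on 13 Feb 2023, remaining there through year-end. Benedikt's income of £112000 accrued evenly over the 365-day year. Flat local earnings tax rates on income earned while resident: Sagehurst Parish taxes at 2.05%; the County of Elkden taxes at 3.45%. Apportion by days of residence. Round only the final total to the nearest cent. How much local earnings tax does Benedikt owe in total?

£3679.28

Sagehurst Parish, 1 Jan – 12 Feb 2023: 43 days → £112000 × 2.05% × 43/365 = £270.4877
The County of Elkden, 13 Feb – 31 Dec 2023: 322 days → £112000 × 3.45% × 322/365 = £3408.7890
Total = £3679.2767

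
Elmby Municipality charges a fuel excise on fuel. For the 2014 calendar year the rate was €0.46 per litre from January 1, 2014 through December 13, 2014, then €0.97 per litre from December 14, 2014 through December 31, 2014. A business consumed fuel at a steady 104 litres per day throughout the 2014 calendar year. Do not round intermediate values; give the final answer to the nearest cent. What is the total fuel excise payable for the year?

€18416.32

January 1 – December 13, 2014: 347 days × 104 litres/day = 36,088 litres at €0.46/litre → €16600.48
December 14 – December 31, 2014: 18 days × 104 litres/day = 1,872 litres at €0.97/litre → €1815.84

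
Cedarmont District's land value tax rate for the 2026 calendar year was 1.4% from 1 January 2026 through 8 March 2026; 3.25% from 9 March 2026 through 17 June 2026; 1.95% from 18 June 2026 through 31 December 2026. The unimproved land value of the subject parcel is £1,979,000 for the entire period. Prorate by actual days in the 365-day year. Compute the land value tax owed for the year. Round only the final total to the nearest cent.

1 January – 8 March 2026: 67 days at 1.4% → £1,979,000 × 1.4% × 67/365 = £5,085.7589
9 March – 17 June 2026: 101 days at 3.25% → £1,979,000 × 3.25% × 101/365 = £17,797.4452
18 June – 31 December 2026: 197 days at 1.95% → £1,979,000 × 1.95% × 197/365 = £20,828.2973
Total = £43,711.5014

£43,711.50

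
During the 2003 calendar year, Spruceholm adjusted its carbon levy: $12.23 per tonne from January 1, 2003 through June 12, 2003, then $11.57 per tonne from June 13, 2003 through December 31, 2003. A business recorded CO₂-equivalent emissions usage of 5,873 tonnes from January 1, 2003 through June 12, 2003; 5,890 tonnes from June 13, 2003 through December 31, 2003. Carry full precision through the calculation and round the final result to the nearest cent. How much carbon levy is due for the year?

January 1 – June 12, 2003: 5,873 tonnes at $12.23/tonne → $71,826.79
June 13 – December 31, 2003: 5,890 tonnes at $11.57/tonne → $68,147.30

$139,974.09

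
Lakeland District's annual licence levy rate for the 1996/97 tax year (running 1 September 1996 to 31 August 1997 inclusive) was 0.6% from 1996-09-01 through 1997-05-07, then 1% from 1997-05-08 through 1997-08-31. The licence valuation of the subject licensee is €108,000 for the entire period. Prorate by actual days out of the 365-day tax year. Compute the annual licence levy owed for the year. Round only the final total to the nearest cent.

1996-09-01 to 1997-05-07: 249 days at 0.6% → €108,000 × 0.6% × 249/365 = €442.0603
1997-05-08 to 1997-08-31: 116 days at 1% → €108,000 × 1% × 116/365 = €343.2329
Total = €785.2932

€785.29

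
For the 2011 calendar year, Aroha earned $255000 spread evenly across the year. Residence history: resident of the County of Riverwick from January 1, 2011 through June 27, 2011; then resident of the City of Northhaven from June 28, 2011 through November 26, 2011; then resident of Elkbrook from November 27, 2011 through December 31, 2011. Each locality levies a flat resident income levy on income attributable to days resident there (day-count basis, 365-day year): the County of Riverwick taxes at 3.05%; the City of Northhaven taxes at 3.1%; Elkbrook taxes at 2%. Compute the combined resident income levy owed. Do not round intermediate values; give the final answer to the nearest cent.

The County of Riverwick, January 1 – June 27, 2011: 178 days → $255000 × 3.05% × 178/365 = $3792.8630
The City of Northhaven, June 28 – November 26, 2011: 152 days → $255000 × 3.1% × 152/365 = $3291.9452
Elkbrook, November 27 – December 31, 2011: 35 days → $255000 × 2% × 35/365 = $489.0411
Total = $7573.8493

$7573.85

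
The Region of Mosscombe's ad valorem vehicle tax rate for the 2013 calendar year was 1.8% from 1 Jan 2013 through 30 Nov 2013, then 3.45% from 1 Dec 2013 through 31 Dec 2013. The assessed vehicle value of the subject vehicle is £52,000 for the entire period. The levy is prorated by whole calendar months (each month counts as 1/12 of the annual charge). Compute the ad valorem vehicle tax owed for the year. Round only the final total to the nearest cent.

1 Jan – 30 Nov 2013: 11 months at 1.8% → £52,000 × 1.8% × 11/12 = £858.0000
1 Dec – 31 Dec 2013: 1 month at 3.45% → £52,000 × 3.45% × 1/12 = £149.5000
Total = £1,007.5000

£1,007.50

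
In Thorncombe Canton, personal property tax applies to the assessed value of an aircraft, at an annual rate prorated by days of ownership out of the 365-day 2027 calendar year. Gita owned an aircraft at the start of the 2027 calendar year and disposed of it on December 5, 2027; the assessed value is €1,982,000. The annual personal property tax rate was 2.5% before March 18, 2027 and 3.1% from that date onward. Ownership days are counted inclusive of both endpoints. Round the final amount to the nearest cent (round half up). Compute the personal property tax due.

€54,589.17

January 1 – March 17, 2027: 76 days at 2.5% → €1,982,000 × 2.5% × 76/365 = €10,317.2603
March 18 – December 5, 2027: 263 days at 3.1% → €1,982,000 × 3.1% × 263/365 = €44,271.9068
Total = €54,589.1671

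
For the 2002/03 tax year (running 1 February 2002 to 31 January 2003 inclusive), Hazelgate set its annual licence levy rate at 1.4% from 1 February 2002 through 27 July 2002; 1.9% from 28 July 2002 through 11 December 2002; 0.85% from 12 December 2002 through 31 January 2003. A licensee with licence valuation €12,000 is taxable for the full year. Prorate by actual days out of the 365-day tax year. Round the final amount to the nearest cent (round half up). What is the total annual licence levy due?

€181.30

1 February – 27 July 2002: 177 days at 1.4% → €12,000 × 1.4% × 177/365 = €81.4685
28 July – 11 December 2002: 137 days at 1.9% → €12,000 × 1.9% × 137/365 = €85.5781
12 December 2002 – 31 January 2003: 51 days at 0.85% → €12,000 × 0.85% × 51/365 = €14.2521
Total = €181.2986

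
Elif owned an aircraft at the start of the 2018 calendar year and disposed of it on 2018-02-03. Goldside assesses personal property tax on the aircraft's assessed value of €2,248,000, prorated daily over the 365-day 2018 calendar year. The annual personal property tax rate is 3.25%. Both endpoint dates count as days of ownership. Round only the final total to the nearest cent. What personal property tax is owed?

€6,805.59

Days held (2018-01-01 to 2018-02-03): 34 out of 365
Tax = €2,248,000 × 3.25% × 34/365 = €6,805.5890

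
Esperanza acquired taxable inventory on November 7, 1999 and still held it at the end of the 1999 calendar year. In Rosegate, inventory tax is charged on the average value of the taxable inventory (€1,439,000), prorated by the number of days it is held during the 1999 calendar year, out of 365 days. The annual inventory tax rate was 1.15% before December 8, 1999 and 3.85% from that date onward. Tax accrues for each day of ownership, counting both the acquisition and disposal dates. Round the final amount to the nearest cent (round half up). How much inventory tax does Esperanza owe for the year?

November 7 – December 7, 1999: 31 days at 1.15% → €1,439,000 × 1.15% × 31/365 = €1,405.4890
December 8 – December 31, 1999: 24 days at 3.85% → €1,439,000 × 3.85% × 24/365 = €3,642.8384
Total = €5,048.3274

€5,048.33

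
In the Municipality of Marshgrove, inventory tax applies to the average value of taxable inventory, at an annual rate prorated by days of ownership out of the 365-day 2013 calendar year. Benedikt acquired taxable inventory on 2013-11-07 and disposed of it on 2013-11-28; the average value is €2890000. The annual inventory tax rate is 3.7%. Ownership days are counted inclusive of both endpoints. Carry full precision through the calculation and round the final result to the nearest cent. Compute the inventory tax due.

€6445.10

Days held (2013-11-07 to 2013-11-28): 22 out of 365
Tax = €2890000 × 3.7% × 22/365 = €6445.0959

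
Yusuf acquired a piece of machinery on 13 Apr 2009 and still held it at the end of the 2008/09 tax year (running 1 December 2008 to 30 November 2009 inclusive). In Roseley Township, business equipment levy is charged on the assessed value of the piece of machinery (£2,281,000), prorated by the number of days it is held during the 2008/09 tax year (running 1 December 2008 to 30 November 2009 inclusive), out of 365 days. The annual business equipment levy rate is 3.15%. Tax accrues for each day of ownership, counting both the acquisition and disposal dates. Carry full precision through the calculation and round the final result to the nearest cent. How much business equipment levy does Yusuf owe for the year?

Days held (13 Apr – 30 Nov 2009): 232 out of 365
Tax = £2,281,000 × 3.15% × 232/365 = £45,669.9945

£45,669.99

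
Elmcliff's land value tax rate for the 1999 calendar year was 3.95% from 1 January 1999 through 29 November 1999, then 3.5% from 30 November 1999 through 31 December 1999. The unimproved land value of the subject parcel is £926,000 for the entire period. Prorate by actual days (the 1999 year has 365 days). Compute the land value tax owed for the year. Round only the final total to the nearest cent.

1 January – 29 November 1999: 333 days at 3.95% → £926,000 × 3.95% × 333/365 = £33,370.2493
30 November – 31 December 1999: 32 days at 3.5% → £926,000 × 3.5% × 32/365 = £2,841.4247
Total = £36,211.6740

£36,211.67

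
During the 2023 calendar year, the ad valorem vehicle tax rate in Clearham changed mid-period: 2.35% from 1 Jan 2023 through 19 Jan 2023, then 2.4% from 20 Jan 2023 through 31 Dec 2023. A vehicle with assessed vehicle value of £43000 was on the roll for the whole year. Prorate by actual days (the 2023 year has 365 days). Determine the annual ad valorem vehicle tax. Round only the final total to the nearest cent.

£1030.88

1 Jan – 19 Jan 2023: 19 days at 2.35% → £43000 × 2.35% × 19/365 = £52.6014
20 Jan – 31 Dec 2023: 346 days at 2.4% → £43000 × 2.4% × 346/365 = £978.2795
Total = £1030.8808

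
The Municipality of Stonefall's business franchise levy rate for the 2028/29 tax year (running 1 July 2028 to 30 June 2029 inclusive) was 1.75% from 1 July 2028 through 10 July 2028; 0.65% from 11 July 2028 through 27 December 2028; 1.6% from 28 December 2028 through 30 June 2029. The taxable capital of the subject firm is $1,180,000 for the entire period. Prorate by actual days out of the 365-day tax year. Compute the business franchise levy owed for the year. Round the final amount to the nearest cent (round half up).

1 July – 10 July 2028: 10 days at 1.75% → $1,180,000 × 1.75% × 10/365 = $565.7534
11 July – 27 December 2028: 170 days at 0.65% → $1,180,000 × 0.65% × 170/365 = $3,572.3288
28 December 2028 – 30 June 2029: 185 days at 1.6% → $1,180,000 × 1.6% × 185/365 = $9,569.3151
Total = $13,707.3973

$13,707.40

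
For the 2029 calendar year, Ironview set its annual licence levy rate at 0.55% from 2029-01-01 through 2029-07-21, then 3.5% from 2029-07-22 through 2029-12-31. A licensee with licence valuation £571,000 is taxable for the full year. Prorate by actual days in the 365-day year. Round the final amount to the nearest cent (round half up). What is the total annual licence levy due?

2029-01-01 to 2029-07-21: 202 days at 0.55% → £571,000 × 0.55% × 202/365 = £1,738.0301
2029-07-22 to 2029-12-31: 163 days at 3.5% → £571,000 × 3.5% × 163/365 = £8,924.8082
Total = £10,662.8384

£10,662.84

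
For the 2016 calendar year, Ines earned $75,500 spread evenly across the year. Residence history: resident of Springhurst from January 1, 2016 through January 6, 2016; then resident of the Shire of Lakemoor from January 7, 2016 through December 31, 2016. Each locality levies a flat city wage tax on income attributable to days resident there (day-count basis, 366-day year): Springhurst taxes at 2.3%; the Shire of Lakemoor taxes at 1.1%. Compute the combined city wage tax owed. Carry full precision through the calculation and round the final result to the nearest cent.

$845.35

Springhurst, January 1 – January 6, 2016: 6 days → $75,500 × 2.3% × 6/366 = $28.4672
The Shire of Lakemoor, January 7 – December 31, 2016: 360 days → $75,500 × 1.1% × 360/366 = $816.8852
Total = $845.3525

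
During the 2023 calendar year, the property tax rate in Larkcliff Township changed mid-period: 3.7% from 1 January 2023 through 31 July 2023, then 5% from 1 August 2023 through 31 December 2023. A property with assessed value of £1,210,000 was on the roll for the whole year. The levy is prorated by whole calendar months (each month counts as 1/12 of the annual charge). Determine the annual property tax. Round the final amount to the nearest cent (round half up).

1 January – 31 July 2023: 7 months at 3.7% → £1,210,000 × 3.7% × 7/12 = £26,115.8333
1 August – 31 December 2023: 5 months at 5% → £1,210,000 × 5% × 5/12 = £25,208.3333
Total = £51,324.1667

£51,324.17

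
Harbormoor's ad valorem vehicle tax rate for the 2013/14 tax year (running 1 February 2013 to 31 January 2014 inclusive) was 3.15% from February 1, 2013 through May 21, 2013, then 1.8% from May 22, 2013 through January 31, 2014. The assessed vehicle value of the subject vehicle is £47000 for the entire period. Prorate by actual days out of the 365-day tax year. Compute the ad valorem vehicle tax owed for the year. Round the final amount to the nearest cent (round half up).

£1037.22

February 1 – May 21, 2013: 110 days at 3.15% → £47000 × 3.15% × 110/365 = £446.1781
May 22, 2013 – January 31, 2014: 255 days at 1.8% → £47000 × 1.8% × 255/365 = £591.0411
Total = £1037.2192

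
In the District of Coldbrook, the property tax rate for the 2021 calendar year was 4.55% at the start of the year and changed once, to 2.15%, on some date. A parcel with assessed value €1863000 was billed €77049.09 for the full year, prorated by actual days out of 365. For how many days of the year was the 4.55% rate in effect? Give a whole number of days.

302 days

Let d = days at the first rate; then 365 − d days at the second rate.
€1863000 × [4.55%·d + 2.15%·(365−d)] / 365 = €77049.09
Solving gives d = 302, so the new rate took effect on 30 October 2021.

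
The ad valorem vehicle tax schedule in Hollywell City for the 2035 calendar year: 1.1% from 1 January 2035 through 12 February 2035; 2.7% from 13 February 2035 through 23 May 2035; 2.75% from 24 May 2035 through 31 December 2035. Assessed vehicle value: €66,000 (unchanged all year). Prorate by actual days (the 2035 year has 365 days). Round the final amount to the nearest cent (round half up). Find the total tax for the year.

1 January – 12 February 2035: 43 days at 1.1% → €66,000 × 1.1% × 43/365 = €85.5288
13 February – 23 May 2035: 100 days at 2.7% → €66,000 × 2.7% × 100/365 = €488.2192
24 May – 31 December 2035: 222 days at 2.75% → €66,000 × 2.75% × 222/365 = €1,103.9178
Total = €1,677.6658

€1,677.67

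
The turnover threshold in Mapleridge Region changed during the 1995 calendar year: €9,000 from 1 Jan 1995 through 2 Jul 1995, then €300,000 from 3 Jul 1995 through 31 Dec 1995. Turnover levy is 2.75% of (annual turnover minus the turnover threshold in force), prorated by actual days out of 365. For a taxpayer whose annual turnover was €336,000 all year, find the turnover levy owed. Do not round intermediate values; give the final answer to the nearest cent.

€5,002.21

1 Jan – 2 Jul 1995: 183 days, exemption €9,000 → (€336,000 − €9,000) × 2.75% × 183/365 = €4,508.5685
3 Jul – 31 Dec 1995: 182 days, exemption €300,000 → (€336,000 − €300,000) × 2.75% × 182/365 = €493.6438
Total = €5,002.2123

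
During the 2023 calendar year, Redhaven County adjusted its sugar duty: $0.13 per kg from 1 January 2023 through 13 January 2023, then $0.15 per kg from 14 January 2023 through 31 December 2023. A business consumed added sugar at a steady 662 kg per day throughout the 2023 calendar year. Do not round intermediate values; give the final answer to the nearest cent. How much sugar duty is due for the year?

$36,072.38

1 January – 13 January 2023: 13 days × 662 kg/day = 8,606 kg at $0.13/kg → $1,118.78
14 January – 31 December 2023: 352 days × 662 kg/day = 233,024 kg at $0.15/kg → $34,953.60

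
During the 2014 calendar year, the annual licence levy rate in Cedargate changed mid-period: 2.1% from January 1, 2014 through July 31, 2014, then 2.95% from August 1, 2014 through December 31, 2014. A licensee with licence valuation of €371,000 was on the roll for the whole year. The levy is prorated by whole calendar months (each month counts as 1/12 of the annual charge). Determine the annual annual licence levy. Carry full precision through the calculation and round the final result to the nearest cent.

€9,104.96

January 1 – July 31, 2014: 7 months at 2.1% → €371,000 × 2.1% × 7/12 = €4,544.7500
August 1 – December 31, 2014: 5 months at 2.95% → €371,000 × 2.95% × 5/12 = €4,560.2083
Total = €9,104.9583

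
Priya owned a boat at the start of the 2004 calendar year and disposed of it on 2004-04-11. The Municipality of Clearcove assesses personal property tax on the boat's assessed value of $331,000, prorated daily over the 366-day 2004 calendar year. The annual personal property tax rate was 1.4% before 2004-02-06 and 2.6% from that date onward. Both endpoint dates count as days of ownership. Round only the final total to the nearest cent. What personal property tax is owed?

2004-01-01 to 2004-02-05: 36 days at 1.4% → $331,000 × 1.4% × 36/366 = $455.8033
2004-02-06 to 2004-04-11: 66 days at 2.6% → $331,000 × 2.6% × 66/366 = $1,551.9016
Total = $2,007.7049

$2,007.70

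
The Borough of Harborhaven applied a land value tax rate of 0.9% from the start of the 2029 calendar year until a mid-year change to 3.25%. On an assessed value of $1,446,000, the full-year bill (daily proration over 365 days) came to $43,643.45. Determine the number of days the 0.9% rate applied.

Let d = days at the first rate; then 365 − d days at the second rate.
$1,446,000 × [0.9%·d + 3.25%·(365−d)] / 365 = $43,643.45
Solving gives d = 36, so the new rate took effect on 6 February 2029.

36 days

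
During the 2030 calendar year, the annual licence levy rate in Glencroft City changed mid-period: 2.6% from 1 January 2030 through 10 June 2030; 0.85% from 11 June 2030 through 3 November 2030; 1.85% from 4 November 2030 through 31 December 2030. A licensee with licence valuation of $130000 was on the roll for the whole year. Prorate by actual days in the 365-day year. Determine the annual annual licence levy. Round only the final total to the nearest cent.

$2315.07

1 January – 10 June 2030: 161 days at 2.6% → $130000 × 2.6% × 161/365 = $1490.9041
11 June – 3 November 2030: 146 days at 0.85% → $130000 × 0.85% × 146/365 = $442.0000
4 November – 31 December 2030: 58 days at 1.85% → $130000 × 1.85% × 58/365 = $382.1644
Total = $2315.0685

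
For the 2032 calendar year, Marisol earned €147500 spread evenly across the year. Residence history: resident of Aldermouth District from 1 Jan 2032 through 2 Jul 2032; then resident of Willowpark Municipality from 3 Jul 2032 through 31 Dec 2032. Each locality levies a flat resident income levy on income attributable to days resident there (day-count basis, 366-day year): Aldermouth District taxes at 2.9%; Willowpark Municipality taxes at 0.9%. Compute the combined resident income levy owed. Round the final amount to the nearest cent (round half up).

Aldermouth District, 1 Jan – 2 Jul 2032: 184 days → €147500 × 2.9% × 184/366 = €2150.4372
Willowpark Municipality, 3 Jul – 31 Dec 2032: 182 days → €147500 × 0.9% × 182/366 = €660.1230
Total = €2810.5601

€2810.56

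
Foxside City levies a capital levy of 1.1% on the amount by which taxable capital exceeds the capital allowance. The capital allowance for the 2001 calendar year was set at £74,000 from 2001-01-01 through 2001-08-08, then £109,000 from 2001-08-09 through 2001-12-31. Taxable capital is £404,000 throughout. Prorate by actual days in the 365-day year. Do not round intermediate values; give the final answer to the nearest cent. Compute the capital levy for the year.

2001-01-01 to 2001-08-08: 220 days, exemption £74,000 → (£404,000 − £74,000) × 1.1% × 220/365 = £2,187.9452
2001-08-09 to 2001-12-31: 145 days, exemption £109,000 → (£404,000 − £109,000) × 1.1% × 145/365 = £1,289.1096
Total = £3,477.0548

£3,477.05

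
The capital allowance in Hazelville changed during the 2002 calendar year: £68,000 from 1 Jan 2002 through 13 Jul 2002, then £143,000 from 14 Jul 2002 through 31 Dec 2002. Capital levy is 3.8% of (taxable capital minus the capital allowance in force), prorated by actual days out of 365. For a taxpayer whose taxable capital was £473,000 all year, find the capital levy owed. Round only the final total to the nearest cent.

1 Jan – 13 Jul 2002: 194 days, exemption £68,000 → (£473,000 − £68,000) × 3.8% × 194/365 = £8,179.8904
14 Jul – 31 Dec 2002: 171 days, exemption £143,000 → (£473,000 − £143,000) × 3.8% × 171/365 = £5,874.9041
Total = £14,054.7945

£14,054.79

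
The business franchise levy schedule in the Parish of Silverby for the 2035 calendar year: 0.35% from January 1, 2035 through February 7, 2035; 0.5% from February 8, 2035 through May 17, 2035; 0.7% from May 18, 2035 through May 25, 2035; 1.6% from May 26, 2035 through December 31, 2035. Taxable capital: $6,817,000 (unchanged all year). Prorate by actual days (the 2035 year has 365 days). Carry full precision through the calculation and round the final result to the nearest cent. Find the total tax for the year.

January 1 – February 7, 2035: 38 days at 0.35% → $6,817,000 × 0.35% × 38/365 = $2,484.0027
February 8 – May 17, 2035: 99 days at 0.5% → $6,817,000 × 0.5% × 99/365 = $9,244.9726
May 18 – May 25, 2035: 8 days at 0.7% → $6,817,000 × 0.7% × 8/365 = $1,045.8959
May 26 – December 31, 2035: 220 days at 1.6% → $6,817,000 × 1.6% × 220/365 = $65,742.0274
Total = $78,516.8986

$78,516.90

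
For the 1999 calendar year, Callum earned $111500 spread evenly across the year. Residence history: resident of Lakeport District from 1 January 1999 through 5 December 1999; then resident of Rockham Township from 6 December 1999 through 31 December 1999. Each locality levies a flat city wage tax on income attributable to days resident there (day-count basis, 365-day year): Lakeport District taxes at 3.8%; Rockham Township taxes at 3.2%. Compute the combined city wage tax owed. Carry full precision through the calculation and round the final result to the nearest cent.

Lakeport District, 1 January – 5 December 1999: 339 days → $111500 × 3.8% × 339/365 = $3935.1863
Rockham Township, 6 December – 31 December 1999: 26 days → $111500 × 3.2% × 26/365 = $254.1589
Total = $4189.3452

$4189.35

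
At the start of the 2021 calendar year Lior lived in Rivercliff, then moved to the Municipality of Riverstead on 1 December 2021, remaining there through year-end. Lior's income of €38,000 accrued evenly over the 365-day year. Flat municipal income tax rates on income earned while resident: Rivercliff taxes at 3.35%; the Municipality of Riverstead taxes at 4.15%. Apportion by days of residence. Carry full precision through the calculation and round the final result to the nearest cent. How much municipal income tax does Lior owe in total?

Rivercliff, 1 January – 30 November 2021: 334 days → €38,000 × 3.35% × 334/365 = €1,164.8822
The Municipality of Riverstead, 1 December – 31 December 2021: 31 days → €38,000 × 4.15% × 31/365 = €133.9370
Total = €1,298.8192

€1,298.82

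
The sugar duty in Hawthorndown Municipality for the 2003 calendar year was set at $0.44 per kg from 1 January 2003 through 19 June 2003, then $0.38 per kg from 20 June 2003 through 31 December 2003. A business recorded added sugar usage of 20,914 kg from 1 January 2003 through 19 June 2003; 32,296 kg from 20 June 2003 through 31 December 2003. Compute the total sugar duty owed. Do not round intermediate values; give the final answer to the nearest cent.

1 January – 19 June 2003: 20,914 kg at $0.44/kg → $9,202.16
20 June – 31 December 2003: 32,296 kg at $0.38/kg → $12,272.48

$21,474.64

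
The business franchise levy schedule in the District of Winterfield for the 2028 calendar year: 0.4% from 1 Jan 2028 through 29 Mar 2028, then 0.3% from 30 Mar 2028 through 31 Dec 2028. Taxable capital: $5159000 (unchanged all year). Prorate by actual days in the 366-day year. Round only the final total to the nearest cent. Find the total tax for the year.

1 Jan – 29 Mar 2028: 89 days at 0.4% → $5159000 × 0.4% × 89/366 = $5018.0437
30 Mar – 31 Dec 2028: 277 days at 0.3% → $5159000 × 0.3% × 277/366 = $11713.4672
Total = $16731.5109

$16731.51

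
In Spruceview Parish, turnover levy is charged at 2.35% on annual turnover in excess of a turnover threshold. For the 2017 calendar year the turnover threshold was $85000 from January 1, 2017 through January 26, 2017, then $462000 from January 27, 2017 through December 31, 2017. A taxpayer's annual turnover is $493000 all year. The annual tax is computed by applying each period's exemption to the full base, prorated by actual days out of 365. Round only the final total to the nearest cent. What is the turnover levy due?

January 1 – January 26, 2017: 26 days, exemption $85000 → ($493000 − $85000) × 2.35% × 26/365 = $682.9808
January 27 – December 31, 2017: 339 days, exemption $462000 → ($493000 − $462000) × 2.35% × 339/365 = $676.6068
Total = $1359.5877

$1359.59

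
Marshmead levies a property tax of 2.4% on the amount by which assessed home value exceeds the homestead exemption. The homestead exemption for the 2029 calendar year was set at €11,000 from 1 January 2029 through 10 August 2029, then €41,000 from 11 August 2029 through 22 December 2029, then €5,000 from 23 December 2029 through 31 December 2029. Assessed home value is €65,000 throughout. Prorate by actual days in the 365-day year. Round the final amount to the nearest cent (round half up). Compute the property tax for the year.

€1,035.22

1 January – 10 August 2029: 222 days, exemption €11,000 → (€65,000 − €11,000) × 2.4% × 222/365 = €788.2521
11 August – 22 December 2029: 134 days, exemption €41,000 → (€65,000 − €41,000) × 2.4% × 134/365 = €211.4630
23 December – 31 December 2029: 9 days, exemption €5,000 → (€65,000 − €5,000) × 2.4% × 9/365 = €35.5068
Total = €1,035.2219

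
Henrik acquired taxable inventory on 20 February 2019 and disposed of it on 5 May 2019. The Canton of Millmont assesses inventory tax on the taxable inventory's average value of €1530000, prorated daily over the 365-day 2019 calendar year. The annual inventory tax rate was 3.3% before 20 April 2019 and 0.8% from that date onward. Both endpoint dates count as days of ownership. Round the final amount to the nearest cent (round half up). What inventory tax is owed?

20 February – 19 April 2019: 59 days at 3.3% → €1530000 × 3.3% × 59/365 = €8161.3973
20 April – 5 May 2019: 16 days at 0.8% → €1530000 × 0.8% × 16/365 = €536.5479
Total = €8697.9452

€8697.95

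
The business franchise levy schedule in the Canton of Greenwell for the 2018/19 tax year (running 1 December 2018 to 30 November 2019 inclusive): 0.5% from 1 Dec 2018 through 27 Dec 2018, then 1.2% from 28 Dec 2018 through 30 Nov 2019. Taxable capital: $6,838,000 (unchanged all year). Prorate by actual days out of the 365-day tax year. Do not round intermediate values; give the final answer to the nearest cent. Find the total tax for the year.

1 Dec – 27 Dec 2018: 27 days at 0.5% → $6,838,000 × 0.5% × 27/365 = $2,529.1233
28 Dec 2018 – 30 Nov 2019: 338 days at 1.2% → $6,838,000 × 1.2% × 338/365 = $75,986.1041
Total = $78,515.2274

$78,515.23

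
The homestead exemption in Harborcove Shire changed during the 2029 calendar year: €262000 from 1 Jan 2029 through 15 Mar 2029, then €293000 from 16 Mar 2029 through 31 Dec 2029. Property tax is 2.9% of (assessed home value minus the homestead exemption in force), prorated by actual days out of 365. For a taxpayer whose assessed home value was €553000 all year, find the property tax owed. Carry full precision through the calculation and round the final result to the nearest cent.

1 Jan – 15 Mar 2029: 74 days, exemption €262000 → (€553000 − €262000) × 2.9% × 74/365 = €1710.9205
16 Mar – 31 Dec 2029: 291 days, exemption €293000 → (€553000 − €293000) × 2.9% × 291/365 = €6011.3425
Total = €7722.2630

€7722.26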